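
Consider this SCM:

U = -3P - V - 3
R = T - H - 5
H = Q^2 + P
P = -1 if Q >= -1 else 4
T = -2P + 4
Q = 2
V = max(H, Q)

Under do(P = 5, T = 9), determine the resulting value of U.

Under do(P = 5, T = 9), each intervened variable's structural equation is replaced by its fixed value.
H = Q^2 + P  [with Q=2, P=5]  = 9
V = max(H, Q)  [with H=9, Q=2]  = 9
U = -3P - V - 3  [with P=5, V=9]  = -27

-27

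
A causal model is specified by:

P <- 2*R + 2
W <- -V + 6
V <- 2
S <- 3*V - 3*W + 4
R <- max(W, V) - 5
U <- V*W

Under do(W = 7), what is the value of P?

6

Under do(W=7), the mechanism W <- -V + 6 is discarded; W is fixed at 7.
R = max(W, V) - 5  [with W=7, V=2]  = 2
P = 2*R + 2  [with R=2]  = 6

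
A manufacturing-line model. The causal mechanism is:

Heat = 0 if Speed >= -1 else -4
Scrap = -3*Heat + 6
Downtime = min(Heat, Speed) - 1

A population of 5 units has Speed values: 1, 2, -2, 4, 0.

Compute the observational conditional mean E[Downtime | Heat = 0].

-1

E[Downtime|Heat=0] averages over only the 4 units with Heat=0 (Speed = 1, 2, 4, 0): Downtime = -1, -1, -1, -1, mean -1.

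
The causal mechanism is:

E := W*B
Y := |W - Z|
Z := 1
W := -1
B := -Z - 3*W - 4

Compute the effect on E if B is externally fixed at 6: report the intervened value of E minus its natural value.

Intervening sets B = 6 and removes its equation (B := -Z - 3*W - 4).
E = W*B  [with W=-1, B=6]  = -6
Without intervention: B = -Z - 3*W - 4  [with Z=1, W=-1]  = -2; E = W*B  [with W=-1, B=-2]  = 2.
Change = -6 − 2 = -8.

-8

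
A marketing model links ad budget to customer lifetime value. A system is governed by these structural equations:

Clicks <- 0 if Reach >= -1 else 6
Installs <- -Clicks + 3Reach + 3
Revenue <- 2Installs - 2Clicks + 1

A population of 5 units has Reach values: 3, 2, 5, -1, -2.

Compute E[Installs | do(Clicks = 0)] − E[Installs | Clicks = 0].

The intervention sets Clicks=0 in all 5 units regardless of Reach. Recomputing Installs per unit gives 12, 9, 18, 0, -3; average 7.2.
Conditioning on Clicks=0 selects the 4 unit(s) with Reach ∈ {3, 2, 5, -1}. Their Installs values: 12, 9, 18, 0. Mean = 9.75.
Difference = 7.2 − 9.75 = -2.55.

-2.55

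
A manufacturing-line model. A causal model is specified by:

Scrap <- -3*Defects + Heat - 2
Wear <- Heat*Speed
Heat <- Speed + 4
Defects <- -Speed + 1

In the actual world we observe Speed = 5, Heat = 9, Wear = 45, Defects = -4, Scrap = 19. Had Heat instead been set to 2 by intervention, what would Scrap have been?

12

do(Heat=2) replaces the equation Heat <- Speed + 4 with the constant Heat = 2.
Defects = -Speed + 1  [with Speed=5]  = -4
Scrap = -3*Defects + Heat - 2  [with Defects=-4, Heat=2]  = 12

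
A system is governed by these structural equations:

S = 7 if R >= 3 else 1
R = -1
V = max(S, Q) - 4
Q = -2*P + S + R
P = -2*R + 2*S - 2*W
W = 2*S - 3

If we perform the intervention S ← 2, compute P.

4

Under do(S=2), the mechanism S = 7 if R >= 3 else 1 is discarded; S is fixed at 2.
W = 2*S - 3  [with S=2]  = 1
P = -2*R + 2*S - 2*W  [with R=-1, S=2, W=1]  = 4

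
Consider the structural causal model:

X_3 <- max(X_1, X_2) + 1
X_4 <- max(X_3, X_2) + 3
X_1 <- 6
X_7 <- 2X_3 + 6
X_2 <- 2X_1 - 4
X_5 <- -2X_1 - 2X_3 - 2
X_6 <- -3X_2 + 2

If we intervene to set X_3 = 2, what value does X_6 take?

-22

The intervention breaks the incoming arrows to X_3: X_3 <- max(X_1, X_2) + 1 no longer applies, and X_3 = 2.
No directed path runs from X_3 to X_6, so X_6 keeps its natural value.
X_2 = 2X_1 - 4  [with X_1=6]  = 8
X_6 = -3X_2 + 2  [with X_2=8]  = -22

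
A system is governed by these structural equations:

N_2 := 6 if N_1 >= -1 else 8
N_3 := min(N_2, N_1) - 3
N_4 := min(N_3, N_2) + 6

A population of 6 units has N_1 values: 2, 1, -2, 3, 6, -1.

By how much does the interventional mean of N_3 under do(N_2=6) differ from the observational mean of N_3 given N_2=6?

-0.7

The intervention sets N_2=6 in all 6 units regardless of N_1. Recomputing N_3 per unit gives -1, -2, -5, 0, 3, -4; average -1.5.
Conditioning on N_2=6 selects the 5 unit(s) with N_1 ∈ {2, 1, 3, 6, -1}. Their N_3 values: -1, -2, 0, 3, -4. Mean = -0.8.
Difference = -1.5 − (-0.8) = -0.7.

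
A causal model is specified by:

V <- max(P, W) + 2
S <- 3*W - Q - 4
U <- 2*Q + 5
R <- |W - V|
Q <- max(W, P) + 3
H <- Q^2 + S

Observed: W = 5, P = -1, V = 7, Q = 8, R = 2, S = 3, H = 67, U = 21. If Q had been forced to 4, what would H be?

The intervention breaks the incoming arrows to Q: Q <- max(W, P) + 3 no longer applies, and Q = 4.
S = 3*W - Q - 4  [with W=5, Q=4]  = 7
H = Q^2 + S  [with Q=4, S=7]  = 23

23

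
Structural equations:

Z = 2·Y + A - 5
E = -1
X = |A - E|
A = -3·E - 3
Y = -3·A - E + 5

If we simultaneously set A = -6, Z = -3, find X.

5

Under do(A = -6, Z = -3), each intervened variable's structural equation is replaced by its fixed value.
X = |A - E|  [with A=-6, E=-1]  = 5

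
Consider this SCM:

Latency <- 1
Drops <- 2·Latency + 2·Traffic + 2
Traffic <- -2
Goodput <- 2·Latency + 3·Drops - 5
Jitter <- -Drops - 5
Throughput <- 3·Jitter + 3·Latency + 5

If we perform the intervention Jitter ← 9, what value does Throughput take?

Intervening sets Jitter = 9 and removes its equation (Jitter <- -Drops - 5).
Throughput = 3·Jitter + 3·Latency + 5  [with Jitter=9, Latency=1]  = 35

35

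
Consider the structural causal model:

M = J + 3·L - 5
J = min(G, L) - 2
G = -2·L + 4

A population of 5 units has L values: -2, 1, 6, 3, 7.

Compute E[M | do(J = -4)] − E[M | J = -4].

Every unit gets J=-4 under the intervention. M values become -15, -6, 9, 0, 12; E[M|do(J=-4)] = 0.
E[M|J=-4] averages over only the 2 units with J=-4 (L = -2, 3): M = -15, 0, mean -7.5.
Difference = 0 − (-7.5) = 7.5.

7.5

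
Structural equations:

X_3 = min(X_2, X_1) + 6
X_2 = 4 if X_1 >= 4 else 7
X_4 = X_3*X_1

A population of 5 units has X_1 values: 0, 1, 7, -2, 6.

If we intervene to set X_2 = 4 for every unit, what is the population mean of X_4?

25.8

Every unit gets X_2=4 under the intervention. X_4 values become 0, 7, 70, -8, 60; E[X_4|do(X_2=4)] = 25.8.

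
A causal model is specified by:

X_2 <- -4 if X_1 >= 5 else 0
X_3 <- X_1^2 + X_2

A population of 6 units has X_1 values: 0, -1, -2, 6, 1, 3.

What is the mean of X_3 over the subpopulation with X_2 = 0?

Conditioning on X_2=0 selects the 5 unit(s) with X_1 ∈ {0, -1, -2, 1, 3}. Their X_3 values: 0, 1, 4, 1, 9. Mean = 3.

3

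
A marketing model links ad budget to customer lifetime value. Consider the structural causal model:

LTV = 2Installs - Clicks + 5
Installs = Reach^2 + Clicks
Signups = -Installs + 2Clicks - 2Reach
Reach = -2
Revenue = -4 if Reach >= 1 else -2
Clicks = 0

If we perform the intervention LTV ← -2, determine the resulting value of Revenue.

do(LTV=-2) replaces the equation LTV = 2Installs - Clicks + 5 with the constant LTV = -2.
Since Revenue is not a descendant of the intervened variable, it is unaffected.
Revenue = -4 if Reach >= 1 else -2  [with Reach=-2]  = -2

-2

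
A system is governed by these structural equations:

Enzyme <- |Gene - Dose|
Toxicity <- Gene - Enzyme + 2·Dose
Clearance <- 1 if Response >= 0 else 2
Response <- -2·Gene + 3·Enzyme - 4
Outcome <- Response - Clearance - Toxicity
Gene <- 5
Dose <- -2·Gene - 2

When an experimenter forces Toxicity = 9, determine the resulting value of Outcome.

Under do(Toxicity=9), the mechanism Toxicity <- Gene - Enzyme + 2·Dose is discarded; Toxicity is fixed at 9.
Dose = -2·Gene - 2  [with Gene=5]  = -12
Enzyme = |Gene - Dose|  [with Gene=5, Dose=-12]  = 17
Response = -2·Gene + 3·Enzyme - 4  [with Gene=5, Enzyme=17]  = 37
Clearance = 1 if Response >= 0 else 2  [with Response=37]  = 1
Outcome = Response - Clearance - Toxicity  [with Response=37, Clearance=1, Toxicity=9]  = 27

27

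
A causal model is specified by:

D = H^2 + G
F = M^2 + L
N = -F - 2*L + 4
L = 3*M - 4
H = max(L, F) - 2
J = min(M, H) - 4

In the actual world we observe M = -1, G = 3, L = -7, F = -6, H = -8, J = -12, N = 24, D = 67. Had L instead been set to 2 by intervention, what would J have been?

-5

The intervention breaks the incoming arrows to L: L = 3*M - 4 no longer applies, and L = 2.
F = M^2 + L  [with M=-1, L=2]  = 3
H = max(L, F) - 2  [with L=2, F=3]  = 1
J = min(M, H) - 4  [with M=-1, H=1]  = -5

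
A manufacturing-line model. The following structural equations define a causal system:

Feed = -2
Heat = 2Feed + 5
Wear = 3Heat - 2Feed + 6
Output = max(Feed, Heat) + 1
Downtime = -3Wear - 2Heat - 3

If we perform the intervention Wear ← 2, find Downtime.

-11

do(Wear=2) replaces the equation Wear = 3Heat - 2Feed + 6 with the constant Wear = 2.
Heat = 2Feed + 5  [with Feed=-2]  = 1
Downtime = -3Wear - 2Heat - 3  [with Wear=2, Heat=1]  = -11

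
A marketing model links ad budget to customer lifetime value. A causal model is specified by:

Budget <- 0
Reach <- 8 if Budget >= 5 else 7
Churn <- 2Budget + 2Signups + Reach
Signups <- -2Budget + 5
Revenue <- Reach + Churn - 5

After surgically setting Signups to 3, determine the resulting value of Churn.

13

The intervention breaks the incoming arrows to Signups: Signups <- -2Budget + 5 no longer applies, and Signups = 3.
Reach = 8 if Budget >= 5 else 7  [with Budget=0]  = 7
Churn = 2Budget + 2Signups + Reach  [with Budget=0, Signups=3, Reach=7]  = 13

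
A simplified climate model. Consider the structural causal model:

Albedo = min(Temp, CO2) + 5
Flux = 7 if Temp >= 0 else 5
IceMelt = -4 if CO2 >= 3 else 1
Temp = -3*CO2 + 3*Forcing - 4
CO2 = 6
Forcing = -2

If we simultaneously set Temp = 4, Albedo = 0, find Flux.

7

Setting Temp = 4, Albedo = 0 by intervention discards those variables' equations.
Flux = 7 if Temp >= 0 else 5  [with Temp=4]  = 7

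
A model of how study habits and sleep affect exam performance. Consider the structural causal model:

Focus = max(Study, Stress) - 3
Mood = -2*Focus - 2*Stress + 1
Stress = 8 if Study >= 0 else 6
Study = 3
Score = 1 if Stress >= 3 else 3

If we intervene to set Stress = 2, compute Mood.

do(Stress=2) replaces the equation Stress = 8 if Study >= 0 else 6 with the constant Stress = 2.
Focus = max(Study, Stress) - 3  [with Study=3, Stress=2]  = 0
Mood = -2*Focus - 2*Stress + 1  [with Focus=0, Stress=2]  = -3

-3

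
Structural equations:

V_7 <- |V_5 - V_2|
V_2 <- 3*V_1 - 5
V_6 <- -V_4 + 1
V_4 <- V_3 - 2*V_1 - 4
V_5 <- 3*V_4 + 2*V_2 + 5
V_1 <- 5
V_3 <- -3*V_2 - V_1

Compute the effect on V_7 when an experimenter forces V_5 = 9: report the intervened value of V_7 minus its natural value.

Under do(V_5=9), the mechanism V_5 <- 3*V_4 + 2*V_2 + 5 is discarded; V_5 is fixed at 9.
V_2 = 3*V_1 - 5  [with V_1=5]  = 10
V_7 = |V_5 - V_2|  [with V_5=9, V_2=10]  = 1
Without intervention: V_2 = 3*V_1 - 5  [with V_1=5]  = 10; V_3 = -3*V_2 - V_1  [with V_2=10, V_1=5]  = -35; V_4 = V_3 - 2*V_1 - 4  [with V_3=-35, V_1=5]  = -49; V_5 = 3*V_4 + 2*V_2 + 5  [with V_4=-49, V_2=10]  = -122; V_7 = |V_5 - V_2|  [with V_5=-122, V_2=10]  = 132.
Change = 1 − 132 = -131.

-131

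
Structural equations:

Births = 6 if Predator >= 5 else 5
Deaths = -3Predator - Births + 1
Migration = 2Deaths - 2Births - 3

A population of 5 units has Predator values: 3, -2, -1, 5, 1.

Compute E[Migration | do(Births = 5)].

Under do(Births=5), Births's equation is replaced by Births=5 for every unit. Per-unit Migration: -39, -9, -15, -51, -27. Mean = -28.2.

-28.2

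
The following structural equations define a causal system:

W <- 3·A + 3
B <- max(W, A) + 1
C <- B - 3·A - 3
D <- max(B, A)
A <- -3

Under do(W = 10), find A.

-3

Under do(W=10), the mechanism W <- 3·A + 3 is discarded; W is fixed at 10.
A is not downstream of the intervention, so its value is determined by the original equations.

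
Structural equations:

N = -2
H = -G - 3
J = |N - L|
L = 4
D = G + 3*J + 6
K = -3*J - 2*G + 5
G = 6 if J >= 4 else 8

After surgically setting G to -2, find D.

22

Intervening sets G = -2 and removes its equation (G = 6 if J >= 4 else 8).
J = |N - L|  [with N=-2, L=4]  = 6
D = G + 3*J + 6  [with G=-2, J=6]  = 22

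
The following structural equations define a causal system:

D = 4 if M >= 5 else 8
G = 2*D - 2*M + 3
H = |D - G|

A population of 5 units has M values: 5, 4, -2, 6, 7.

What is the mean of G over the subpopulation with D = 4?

E[G|D=4] averages over only the 3 units with D=4 (M = 5, 6, 7): G = 1, -1, -3, mean -1.

-1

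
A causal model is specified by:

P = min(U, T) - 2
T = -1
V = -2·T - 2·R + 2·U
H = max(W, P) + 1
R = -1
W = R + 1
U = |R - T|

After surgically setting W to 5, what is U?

Under do(W=5), the mechanism W = R + 1 is discarded; W is fixed at 5.
Since U is not a descendant of the intervened variable, it is unaffected.
U = |R - T|  [with R=-1, T=-1]  = 0

0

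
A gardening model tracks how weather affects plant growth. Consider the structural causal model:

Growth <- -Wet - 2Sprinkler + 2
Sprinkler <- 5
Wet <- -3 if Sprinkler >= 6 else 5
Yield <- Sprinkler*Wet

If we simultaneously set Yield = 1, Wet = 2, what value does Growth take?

-10

Setting Yield = 1, Wet = 2 by intervention discards those variables' equations.
Growth = -Wet - 2Sprinkler + 2  [with Wet=2, Sprinkler=5]  = -10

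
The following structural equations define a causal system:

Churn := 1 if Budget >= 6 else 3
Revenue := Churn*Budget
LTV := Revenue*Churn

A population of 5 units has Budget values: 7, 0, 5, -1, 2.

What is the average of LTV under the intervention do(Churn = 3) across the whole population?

do(Churn=3) breaks Churn's dependence on Budget. With Churn=3 fixed, LTV across the units is 63, 0, 45, -9, 18, mean 23.4.

23.4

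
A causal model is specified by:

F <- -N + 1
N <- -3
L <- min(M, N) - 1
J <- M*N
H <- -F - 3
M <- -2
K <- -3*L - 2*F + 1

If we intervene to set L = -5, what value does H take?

-7

The intervention breaks the incoming arrows to L: L <- min(M, N) - 1 no longer applies, and L = -5.
No directed path runs from L to H, so H keeps its natural value.
F = -N + 1  [with N=-3]  = 4
H = -F - 3  [with F=4]  = -7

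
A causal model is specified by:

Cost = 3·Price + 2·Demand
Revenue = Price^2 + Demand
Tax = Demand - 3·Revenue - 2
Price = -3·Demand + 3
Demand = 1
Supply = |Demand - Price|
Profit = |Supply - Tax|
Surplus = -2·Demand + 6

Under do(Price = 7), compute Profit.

Under do(Price=7), the mechanism Price = -3·Demand + 3 is discarded; Price is fixed at 7.
Supply = |Demand - Price|  [with Demand=1, Price=7]  = 6
Revenue = Price^2 + Demand  [with Price=7, Demand=1]  = 50
Tax = Demand - 3·Revenue - 2  [with Demand=1, Revenue=50]  = -151
Profit = |Supply - Tax|  [with Supply=6, Tax=-151]  = 157

157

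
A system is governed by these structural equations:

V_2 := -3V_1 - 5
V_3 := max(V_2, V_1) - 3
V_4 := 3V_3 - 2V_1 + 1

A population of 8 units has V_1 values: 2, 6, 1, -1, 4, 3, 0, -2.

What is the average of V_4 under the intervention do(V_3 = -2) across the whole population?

-8.25

The intervention sets V_3=-2 in all 8 units regardless of V_1. Recomputing V_4 per unit gives -9, -17, -7, -3, -13, -11, -5, -1; average -8.25.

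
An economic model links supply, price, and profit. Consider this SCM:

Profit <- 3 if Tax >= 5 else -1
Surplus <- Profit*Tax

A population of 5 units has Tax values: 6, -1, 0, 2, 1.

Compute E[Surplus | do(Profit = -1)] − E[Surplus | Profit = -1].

-1.1

do(Profit=-1) breaks Profit's dependence on Tax. With Profit=-1 fixed, Surplus across the units is -6, 1, 0, -2, -1, mean -1.6.
E[Surplus|Profit=-1] averages over only the 4 units with Profit=-1 (Tax = -1, 0, 2, 1): Surplus = 1, 0, -2, -1, mean -0.5.
Difference = -1.6 − (-0.5) = -1.1.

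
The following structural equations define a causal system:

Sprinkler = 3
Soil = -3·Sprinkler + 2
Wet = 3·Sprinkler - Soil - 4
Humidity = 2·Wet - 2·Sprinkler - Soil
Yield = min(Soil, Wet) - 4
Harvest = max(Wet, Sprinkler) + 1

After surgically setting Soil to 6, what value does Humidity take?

-14

Under do(Soil=6), the mechanism Soil = -3·Sprinkler + 2 is discarded; Soil is fixed at 6.
Wet = 3·Sprinkler - Soil - 4  [with Sprinkler=3, Soil=6]  = -1
Humidity = 2·Wet - 2·Sprinkler - Soil  [with Wet=-1, Sprinkler=3, Soil=6]  = -14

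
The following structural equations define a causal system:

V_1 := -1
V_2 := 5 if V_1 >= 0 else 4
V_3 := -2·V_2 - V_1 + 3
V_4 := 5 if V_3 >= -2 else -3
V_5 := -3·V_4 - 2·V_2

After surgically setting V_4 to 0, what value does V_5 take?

Intervening sets V_4 = 0 and removes its equation (V_4 := 5 if V_3 >= -2 else -3).
V_2 = 5 if V_1 >= 0 else 4  [with V_1=-1]  = 4
V_5 = -3·V_4 - 2·V_2  [with V_4=0, V_2=4]  = -8

-8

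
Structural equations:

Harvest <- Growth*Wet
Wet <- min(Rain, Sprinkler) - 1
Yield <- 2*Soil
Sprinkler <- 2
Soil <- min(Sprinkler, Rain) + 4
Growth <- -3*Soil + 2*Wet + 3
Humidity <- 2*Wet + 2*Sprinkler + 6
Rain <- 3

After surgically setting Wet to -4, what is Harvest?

do(Wet=-4) replaces the equation Wet <- min(Rain, Sprinkler) - 1 with the constant Wet = -4.
Soil = min(Sprinkler, Rain) + 4  [with Sprinkler=2, Rain=3]  = 6
Growth = -3*Soil + 2*Wet + 3  [with Soil=6, Wet=-4]  = -23
Harvest = Growth*Wet  [with Growth=-23, Wet=-4]  = 92

92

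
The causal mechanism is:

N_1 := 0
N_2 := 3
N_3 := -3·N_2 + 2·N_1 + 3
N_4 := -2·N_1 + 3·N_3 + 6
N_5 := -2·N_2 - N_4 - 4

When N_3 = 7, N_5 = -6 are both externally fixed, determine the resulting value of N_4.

The joint intervention fixes N_3 = 7, N_5 = -6, removing each variable's own equation.
N_4 = -2·N_1 + 3·N_3 + 6  [with N_1=0, N_3=7]  = 27

27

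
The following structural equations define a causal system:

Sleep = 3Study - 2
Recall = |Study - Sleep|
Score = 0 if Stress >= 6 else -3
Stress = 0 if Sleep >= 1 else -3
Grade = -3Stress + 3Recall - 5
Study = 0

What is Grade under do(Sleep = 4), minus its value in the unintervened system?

-3

Under do(Sleep=4), the mechanism Sleep = 3Study - 2 is discarded; Sleep is fixed at 4.
Stress = 0 if Sleep >= 1 else -3  [with Sleep=4]  = 0
Recall = |Study - Sleep|  [with Study=0, Sleep=4]  = 4
Grade = -3Stress + 3Recall - 5  [with Stress=0, Recall=4]  = 7
Without intervention: Sleep = 3Study - 2  [with Study=0]  = -2; Stress = 0 if Sleep >= 1 else -3  [with Sleep=-2]  = -3; Recall = |Study - Sleep|  [with Study=0, Sleep=-2]  = 2; Grade = -3Stress + 3Recall - 5  [with Stress=-3, Recall=2]  = 10.
Change = 7 − 10 = -3.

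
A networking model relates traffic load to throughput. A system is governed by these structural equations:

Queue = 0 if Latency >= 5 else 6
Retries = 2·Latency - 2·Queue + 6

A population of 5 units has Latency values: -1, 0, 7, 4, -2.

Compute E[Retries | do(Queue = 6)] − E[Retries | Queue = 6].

2.7

Under do(Queue=6), Queue's equation is replaced by Queue=6 for every unit. Per-unit Retries: -8, -6, 8, 2, -10. Mean = -2.8.
Conditioning on Queue=6 selects the 4 unit(s) with Latency ∈ {-1, 0, 4, -2}. Their Retries values: -8, -6, 2, -10. Mean = -5.5.
Difference = -2.8 − (-5.5) = 2.7.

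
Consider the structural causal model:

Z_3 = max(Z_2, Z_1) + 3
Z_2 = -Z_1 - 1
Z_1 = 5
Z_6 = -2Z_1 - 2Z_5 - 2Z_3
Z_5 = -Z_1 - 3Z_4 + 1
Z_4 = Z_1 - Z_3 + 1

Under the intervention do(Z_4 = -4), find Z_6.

-42

Under do(Z_4=-4), the mechanism Z_4 = Z_1 - Z_3 + 1 is discarded; Z_4 is fixed at -4.
Z_2 = -Z_1 - 1  [with Z_1=5]  = -6
Z_3 = max(Z_2, Z_1) + 3  [with Z_2=-6, Z_1=5]  = 8
Z_5 = -Z_1 - 3Z_4 + 1  [with Z_1=5, Z_4=-4]  = 8
Z_6 = -2Z_1 - 2Z_5 - 2Z_3  [with Z_1=5, Z_5=8, Z_3=8]  = -42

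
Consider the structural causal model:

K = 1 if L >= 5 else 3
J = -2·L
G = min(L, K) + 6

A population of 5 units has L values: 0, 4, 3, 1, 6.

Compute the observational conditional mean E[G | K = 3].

Conditioning on K=3 selects the 4 unit(s) with L ∈ {0, 4, 3, 1}. Their G values: 6, 9, 9, 7. Mean = 7.75.

7.75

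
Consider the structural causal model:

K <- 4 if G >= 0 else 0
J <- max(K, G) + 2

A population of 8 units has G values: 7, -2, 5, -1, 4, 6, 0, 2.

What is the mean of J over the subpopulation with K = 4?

Observing K=4 restricts to units where K's equation naturally yields 4: G ∈ {7, 5, 4, 6, 0, 2}. In that subpopulation J = 9, 7, 6, 8, 6, 6, mean 7.

7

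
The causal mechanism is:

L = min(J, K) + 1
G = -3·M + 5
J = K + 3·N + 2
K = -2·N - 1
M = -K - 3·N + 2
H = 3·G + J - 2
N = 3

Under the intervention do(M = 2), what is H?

The intervention breaks the incoming arrows to M: M = -K - 3·N + 2 no longer applies, and M = 2.
K = -2·N - 1  [with N=3]  = -7
J = K + 3·N + 2  [with K=-7, N=3]  = 4
G = -3·M + 5  [with M=2]  = -1
H = 3·G + J - 2  [with G=-1, J=4]  = -1

-1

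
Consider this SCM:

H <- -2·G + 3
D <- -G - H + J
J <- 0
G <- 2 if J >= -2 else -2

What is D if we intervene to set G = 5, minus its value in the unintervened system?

Under do(G=5), the mechanism G <- 2 if J >= -2 else -2 is discarded; G is fixed at 5.
H = -2·G + 3  [with G=5]  = -7
D = -G - H + J  [with G=5, H=-7, J=0]  = 2
Without intervention: G = 2 if J >= -2 else -2  [with J=0]  = 2; H = -2·G + 3  [with G=2]  = -1; D = -G - H + J  [with G=2, H=-1, J=0]  = -1.
Change = 2 − (-1) = 3.

3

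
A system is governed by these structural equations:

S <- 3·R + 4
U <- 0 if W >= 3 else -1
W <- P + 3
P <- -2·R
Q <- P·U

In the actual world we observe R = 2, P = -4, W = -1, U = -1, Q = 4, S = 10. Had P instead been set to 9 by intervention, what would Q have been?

0

do(P=9) replaces the equation P <- -2·R with the constant P = 9.
W = P + 3  [with P=9]  = 12
U = 0 if W >= 3 else -1  [with W=12]  = 0
Q = P·U  [with P=9, U=0]  = 0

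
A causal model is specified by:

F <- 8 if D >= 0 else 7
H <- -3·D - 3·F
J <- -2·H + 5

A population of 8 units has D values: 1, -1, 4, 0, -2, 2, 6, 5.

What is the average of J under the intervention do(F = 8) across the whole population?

Every unit gets F=8 under the intervention. J values become 59, 47, 77, 53, 41, 65, 89, 83; E[J|do(F=8)] = 64.25.

64.25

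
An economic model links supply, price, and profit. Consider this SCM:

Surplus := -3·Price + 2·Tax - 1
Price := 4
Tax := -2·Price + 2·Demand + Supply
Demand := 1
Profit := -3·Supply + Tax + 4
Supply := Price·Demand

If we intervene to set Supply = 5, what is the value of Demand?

1

Under do(Supply=5), the mechanism Supply := Price·Demand is discarded; Supply is fixed at 5.
Demand is not downstream of the intervention, so its value is determined by the original equations.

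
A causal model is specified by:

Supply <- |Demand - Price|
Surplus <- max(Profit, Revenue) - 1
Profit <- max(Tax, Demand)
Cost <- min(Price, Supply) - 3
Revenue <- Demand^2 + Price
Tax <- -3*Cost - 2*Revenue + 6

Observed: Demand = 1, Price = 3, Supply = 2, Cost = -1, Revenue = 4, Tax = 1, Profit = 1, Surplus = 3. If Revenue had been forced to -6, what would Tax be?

The intervention breaks the incoming arrows to Revenue: Revenue <- Demand^2 + Price no longer applies, and Revenue = -6.
Supply = |Demand - Price|  [with Demand=1, Price=3]  = 2
Cost = min(Price, Supply) - 3  [with Price=3, Supply=2]  = -1
Tax = -3*Cost - 2*Revenue + 6  [with Cost=-1, Revenue=-6]  = 21

21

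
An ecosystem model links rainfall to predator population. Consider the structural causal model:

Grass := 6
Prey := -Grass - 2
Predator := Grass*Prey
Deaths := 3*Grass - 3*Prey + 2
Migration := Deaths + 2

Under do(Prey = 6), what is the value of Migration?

4

do(Prey=6) replaces the equation Prey := -Grass - 2 with the constant Prey = 6.
Deaths = 3*Grass - 3*Prey + 2  [with Grass=6, Prey=6]  = 2
Migration = Deaths + 2  [with Deaths=2]  = 4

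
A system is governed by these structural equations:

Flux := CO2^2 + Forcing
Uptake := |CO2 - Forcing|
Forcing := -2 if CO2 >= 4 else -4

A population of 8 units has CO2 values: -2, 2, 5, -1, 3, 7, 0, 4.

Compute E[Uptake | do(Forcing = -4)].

6.25

Under do(Forcing=-4), Forcing's equation is replaced by Forcing=-4 for every unit. Per-unit Uptake: 2, 6, 9, 3, 7, 11, 4, 8. Mean = 6.25.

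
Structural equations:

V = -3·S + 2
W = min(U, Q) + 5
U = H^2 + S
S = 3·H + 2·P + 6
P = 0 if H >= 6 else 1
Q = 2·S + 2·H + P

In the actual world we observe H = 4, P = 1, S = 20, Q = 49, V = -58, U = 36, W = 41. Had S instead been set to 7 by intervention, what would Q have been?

23

The intervention breaks the incoming arrows to S: S = 3·H + 2·P + 6 no longer applies, and S = 7.
P = 0 if H >= 6 else 1  [with H=4]  = 1
Q = 2·S + 2·H + P  [with S=7, H=4, P=1]  = 23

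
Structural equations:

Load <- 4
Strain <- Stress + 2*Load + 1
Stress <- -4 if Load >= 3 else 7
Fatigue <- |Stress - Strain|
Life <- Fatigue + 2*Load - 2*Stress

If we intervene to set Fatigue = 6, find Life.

Intervening sets Fatigue = 6 and removes its equation (Fatigue <- |Stress - Strain|).
Stress = -4 if Load >= 3 else 7  [with Load=4]  = -4
Life = Fatigue + 2*Load - 2*Stress  [with Fatigue=6, Load=4, Stress=-4]  = 22

22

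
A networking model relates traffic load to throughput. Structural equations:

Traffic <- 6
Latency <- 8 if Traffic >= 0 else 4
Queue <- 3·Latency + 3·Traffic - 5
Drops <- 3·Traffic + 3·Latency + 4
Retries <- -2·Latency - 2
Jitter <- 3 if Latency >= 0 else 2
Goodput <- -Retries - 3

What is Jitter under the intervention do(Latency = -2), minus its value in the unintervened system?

Under do(Latency=-2), the mechanism Latency <- 8 if Traffic >= 0 else 4 is discarded; Latency is fixed at -2.
Jitter = 3 if Latency >= 0 else 2  [with Latency=-2]  = 2
Without intervention: Latency = 8 if Traffic >= 0 else 4  [with Traffic=6]  = 8; Jitter = 3 if Latency >= 0 else 2  [with Latency=8]  = 3.
Change = 2 − 3 = -1.

-1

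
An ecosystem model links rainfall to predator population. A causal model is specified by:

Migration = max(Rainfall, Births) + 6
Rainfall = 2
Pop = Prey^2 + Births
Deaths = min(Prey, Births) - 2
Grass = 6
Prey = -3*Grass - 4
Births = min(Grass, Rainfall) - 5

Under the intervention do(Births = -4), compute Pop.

480

The intervention breaks the incoming arrows to Births: Births = min(Grass, Rainfall) - 5 no longer applies, and Births = -4.
Prey = -3*Grass - 4  [with Grass=6]  = -22
Pop = Prey^2 + Births  [with Prey=-22, Births=-4]  = 480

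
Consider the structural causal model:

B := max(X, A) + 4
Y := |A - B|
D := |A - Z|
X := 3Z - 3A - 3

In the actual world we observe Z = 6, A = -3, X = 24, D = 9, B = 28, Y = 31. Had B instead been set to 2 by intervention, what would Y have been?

5

The intervention breaks the incoming arrows to B: B := max(X, A) + 4 no longer applies, and B = 2.
Y = |A - B|  [with A=-3, B=2]  = 5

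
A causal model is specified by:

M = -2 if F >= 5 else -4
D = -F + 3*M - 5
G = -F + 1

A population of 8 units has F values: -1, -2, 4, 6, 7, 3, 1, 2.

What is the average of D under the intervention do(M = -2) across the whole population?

-13.5

do(M=-2) breaks M's dependence on F. With M=-2 fixed, D across the units is -10, -9, -15, -17, -18, -14, -12, -13, mean -13.5.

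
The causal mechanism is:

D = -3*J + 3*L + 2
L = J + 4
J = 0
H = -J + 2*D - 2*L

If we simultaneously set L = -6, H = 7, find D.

-16

The joint intervention fixes L = -6, H = 7, removing each variable's own equation.
D = -3*J + 3*L + 2  [with J=0, L=-6]  = -16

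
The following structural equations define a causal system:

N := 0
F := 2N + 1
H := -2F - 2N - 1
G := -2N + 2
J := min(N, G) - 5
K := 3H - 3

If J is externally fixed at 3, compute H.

do(J=3) replaces the equation J := min(N, G) - 5 with the constant J = 3.
H is not downstream of the intervention, so its value is determined by the original equations.
F = 2N + 1  [with N=0]  = 1
H = -2F - 2N - 1  [with F=1, N=0]  = -3

-3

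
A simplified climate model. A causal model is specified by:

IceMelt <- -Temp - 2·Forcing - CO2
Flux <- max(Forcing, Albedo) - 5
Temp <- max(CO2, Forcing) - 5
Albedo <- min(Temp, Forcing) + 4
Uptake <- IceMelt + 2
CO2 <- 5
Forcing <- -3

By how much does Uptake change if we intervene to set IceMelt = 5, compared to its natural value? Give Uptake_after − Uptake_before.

4

The intervention breaks the incoming arrows to IceMelt: IceMelt <- -Temp - 2·Forcing - CO2 no longer applies, and IceMelt = 5.
Uptake = IceMelt + 2  [with IceMelt=5]  = 7
Without intervention: Temp = max(CO2, Forcing) - 5  [with CO2=5, Forcing=-3]  = 0; IceMelt = -Temp - 2·Forcing - CO2  [with Temp=0, Forcing=-3, CO2=5]  = 1; Uptake = IceMelt + 2  [with IceMelt=1]  = 3.
Change = 7 − 3 = 4.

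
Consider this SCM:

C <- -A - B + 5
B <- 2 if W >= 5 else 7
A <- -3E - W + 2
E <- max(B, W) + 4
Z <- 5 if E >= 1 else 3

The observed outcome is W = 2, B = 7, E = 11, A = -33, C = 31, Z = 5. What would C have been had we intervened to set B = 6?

29

do(B=6) replaces the equation B <- 2 if W >= 5 else 7 with the constant B = 6.
E = max(B, W) + 4  [with B=6, W=2]  = 10
A = -3E - W + 2  [with E=10, W=2]  = -30
C = -A - B + 5  [with A=-30, B=6]  = 29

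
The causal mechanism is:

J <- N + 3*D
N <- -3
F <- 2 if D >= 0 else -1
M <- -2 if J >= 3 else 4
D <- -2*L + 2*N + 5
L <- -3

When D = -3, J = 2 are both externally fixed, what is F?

Setting D = -3, J = 2 by intervention discards those variables' equations.
F = 2 if D >= 0 else -1  [with D=-3]  = -1

-1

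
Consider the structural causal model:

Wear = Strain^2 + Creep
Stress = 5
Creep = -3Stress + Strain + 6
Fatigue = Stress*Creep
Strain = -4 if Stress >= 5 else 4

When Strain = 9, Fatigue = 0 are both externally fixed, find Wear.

The joint intervention fixes Strain = 9, Fatigue = 0, removing each variable's own equation.
Creep = -3Stress + Strain + 6  [with Stress=5, Strain=9]  = 0
Wear = Strain^2 + Creep  [with Strain=9, Creep=0]  = 81

81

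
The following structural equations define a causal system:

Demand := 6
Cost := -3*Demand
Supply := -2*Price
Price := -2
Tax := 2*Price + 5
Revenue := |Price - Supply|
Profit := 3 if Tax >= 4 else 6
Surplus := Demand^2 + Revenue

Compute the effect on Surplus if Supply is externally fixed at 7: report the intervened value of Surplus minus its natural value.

3

The intervention breaks the incoming arrows to Supply: Supply := -2*Price no longer applies, and Supply = 7.
Revenue = |Price - Supply|  [with Price=-2, Supply=7]  = 9
Surplus = Demand^2 + Revenue  [with Demand=6, Revenue=9]  = 45
Without intervention: Supply = -2*Price  [with Price=-2]  = 4; Revenue = |Price - Supply|  [with Price=-2, Supply=4]  = 6; Surplus = Demand^2 + Revenue  [with Demand=6, Revenue=6]  = 42.
Change = 45 − 42 = 3.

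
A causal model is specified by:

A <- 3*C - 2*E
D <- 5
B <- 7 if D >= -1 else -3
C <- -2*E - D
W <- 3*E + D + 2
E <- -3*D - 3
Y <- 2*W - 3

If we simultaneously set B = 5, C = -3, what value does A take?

27

The joint intervention fixes B = 5, C = -3, removing each variable's own equation.
E = -3*D - 3  [with D=5]  = -18
A = 3*C - 2*E  [with C=-3, E=-18]  = 27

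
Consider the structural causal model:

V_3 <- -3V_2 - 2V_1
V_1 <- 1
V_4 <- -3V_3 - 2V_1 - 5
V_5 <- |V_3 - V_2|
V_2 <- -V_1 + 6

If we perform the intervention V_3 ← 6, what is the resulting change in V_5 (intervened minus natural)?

do(V_3=6) replaces the equation V_3 <- -3V_2 - 2V_1 with the constant V_3 = 6.
V_2 = -V_1 + 6  [with V_1=1]  = 5
V_5 = |V_3 - V_2|  [with V_3=6, V_2=5]  = 1
Without intervention: V_2 = -V_1 + 6  [with V_1=1]  = 5; V_3 = -3V_2 - 2V_1  [with V_2=5, V_1=1]  = -17; V_5 = |V_3 - V_2|  [with V_3=-17, V_2=5]  = 22.
Change = 1 − 22 = -21.

-21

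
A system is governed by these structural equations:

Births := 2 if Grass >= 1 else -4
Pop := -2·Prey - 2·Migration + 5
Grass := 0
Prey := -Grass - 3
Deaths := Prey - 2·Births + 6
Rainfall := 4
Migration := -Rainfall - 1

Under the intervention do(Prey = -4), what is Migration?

-5

The intervention breaks the incoming arrows to Prey: Prey := -Grass - 3 no longer applies, and Prey = -4.
No directed path runs from Prey to Migration, so Migration keeps its natural value.
Migration = -Rainfall - 1  [with Rainfall=4]  = -5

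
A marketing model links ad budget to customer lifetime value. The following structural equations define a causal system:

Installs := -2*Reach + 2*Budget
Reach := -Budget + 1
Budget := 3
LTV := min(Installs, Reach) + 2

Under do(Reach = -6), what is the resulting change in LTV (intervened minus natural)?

Under do(Reach=-6), the mechanism Reach := -Budget + 1 is discarded; Reach is fixed at -6.
Installs = -2*Reach + 2*Budget  [with Reach=-6, Budget=3]  = 18
LTV = min(Installs, Reach) + 2  [with Installs=18, Reach=-6]  = -4
Without intervention: Reach = -Budget + 1  [with Budget=3]  = -2; Installs = -2*Reach + 2*Budget  [with Reach=-2, Budget=3]  = 10; LTV = min(Installs, Reach) + 2  [with Installs=10, Reach=-2]  = 0.
Change = -4 − 0 = -4.

-4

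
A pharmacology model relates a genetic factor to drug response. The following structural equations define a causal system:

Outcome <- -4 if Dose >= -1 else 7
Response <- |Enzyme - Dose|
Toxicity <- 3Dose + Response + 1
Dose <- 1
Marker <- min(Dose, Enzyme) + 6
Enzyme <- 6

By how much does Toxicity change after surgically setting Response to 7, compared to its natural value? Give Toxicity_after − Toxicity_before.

Intervening sets Response = 7 and removes its equation (Response <- |Enzyme - Dose|).
Toxicity = 3Dose + Response + 1  [with Dose=1, Response=7]  = 11
Without intervention: Response = |Enzyme - Dose|  [with Enzyme=6, Dose=1]  = 5; Toxicity = 3Dose + Response + 1  [with Dose=1, Response=5]  = 9.
Change = 11 − 9 = 2.

2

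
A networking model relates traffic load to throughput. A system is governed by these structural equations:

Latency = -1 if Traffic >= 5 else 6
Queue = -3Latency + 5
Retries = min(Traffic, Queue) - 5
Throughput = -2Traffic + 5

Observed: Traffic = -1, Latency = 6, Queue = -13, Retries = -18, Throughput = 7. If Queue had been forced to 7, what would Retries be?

The intervention breaks the incoming arrows to Queue: Queue = -3Latency + 5 no longer applies, and Queue = 7.
Retries = min(Traffic, Queue) - 5  [with Traffic=-1, Queue=7]  = -6

-6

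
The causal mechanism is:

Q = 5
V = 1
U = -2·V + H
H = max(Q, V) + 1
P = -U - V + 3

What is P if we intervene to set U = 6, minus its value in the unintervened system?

Intervening sets U = 6 and removes its equation (U = -2·V + H).
P = -U - V + 3  [with U=6, V=1]  = -4
Without intervention: H = max(Q, V) + 1  [with Q=5, V=1]  = 6; U = -2·V + H  [with V=1, H=6]  = 4; P = -U - V + 3  [with U=4, V=1]  = -2.
Change = -4 − (-2) = -2.

-2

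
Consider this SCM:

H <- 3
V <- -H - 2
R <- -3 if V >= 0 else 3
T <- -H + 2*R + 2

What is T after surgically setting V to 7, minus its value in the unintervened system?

Under do(V=7), the mechanism V <- -H - 2 is discarded; V is fixed at 7.
R = -3 if V >= 0 else 3  [with V=7]  = -3
T = -H + 2*R + 2  [with H=3, R=-3]  = -7
Without intervention: V = -H - 2  [with H=3]  = -5; R = -3 if V >= 0 else 3  [with V=-5]  = 3; T = -H + 2*R + 2  [with H=3, R=3]  = 5.
Change = -7 − 5 = -12.

-12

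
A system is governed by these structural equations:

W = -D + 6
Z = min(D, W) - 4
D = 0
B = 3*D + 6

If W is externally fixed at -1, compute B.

Under do(W=-1), the mechanism W = -D + 6 is discarded; W is fixed at -1.
Since B is not a descendant of the intervened variable, it is unaffected.
B = 3*D + 6  [with D=0]  = 6

6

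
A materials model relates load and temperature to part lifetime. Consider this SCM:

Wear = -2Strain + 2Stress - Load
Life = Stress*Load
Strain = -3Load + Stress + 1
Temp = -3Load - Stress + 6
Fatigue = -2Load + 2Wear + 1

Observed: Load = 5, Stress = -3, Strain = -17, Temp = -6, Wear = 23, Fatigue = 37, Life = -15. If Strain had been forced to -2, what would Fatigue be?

The intervention breaks the incoming arrows to Strain: Strain = -3Load + Stress + 1 no longer applies, and Strain = -2.
Wear = -2Strain + 2Stress - Load  [with Strain=-2, Stress=-3, Load=5]  = -7
Fatigue = -2Load + 2Wear + 1  [with Load=5, Wear=-7]  = -23

-23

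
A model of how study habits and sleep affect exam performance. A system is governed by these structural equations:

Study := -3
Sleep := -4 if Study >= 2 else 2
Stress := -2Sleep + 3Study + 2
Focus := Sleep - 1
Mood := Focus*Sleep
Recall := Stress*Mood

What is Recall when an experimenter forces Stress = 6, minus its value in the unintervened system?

34

The intervention breaks the incoming arrows to Stress: Stress := -2Sleep + 3Study + 2 no longer applies, and Stress = 6.
Sleep = -4 if Study >= 2 else 2  [with Study=-3]  = 2
Focus = Sleep - 1  [with Sleep=2]  = 1
Mood = Focus*Sleep  [with Focus=1, Sleep=2]  = 2
Recall = Stress*Mood  [with Stress=6, Mood=2]  = 12
Without intervention: Sleep = -4 if Study >= 2 else 2  [with Study=-3]  = 2; Stress = -2Sleep + 3Study + 2  [with Sleep=2, Study=-3]  = -11; Focus = Sleep - 1  [with Sleep=2]  = 1; Mood = Focus*Sleep  [with Focus=1, Sleep=2]  = 2; Recall = Stress*Mood  [with Stress=-11, Mood=2]  = -22.
Change = 12 − (-22) = 34.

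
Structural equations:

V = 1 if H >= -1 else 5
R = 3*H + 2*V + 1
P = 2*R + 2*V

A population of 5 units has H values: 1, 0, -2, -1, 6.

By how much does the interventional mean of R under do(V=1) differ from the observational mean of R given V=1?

Every unit gets V=1 under the intervention. R values become 6, 3, -3, 0, 21; E[R|do(V=1)] = 5.4.
E[R|V=1] averages over only the 4 units with V=1 (H = 1, 0, -1, 6): R = 6, 3, 0, 21, mean 7.5.
Difference = 5.4 − 7.5 = -2.1.

-2.1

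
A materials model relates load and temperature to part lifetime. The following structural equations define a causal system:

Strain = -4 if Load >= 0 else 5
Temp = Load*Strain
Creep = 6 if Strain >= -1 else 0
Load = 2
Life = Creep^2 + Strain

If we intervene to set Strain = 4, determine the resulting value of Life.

do(Strain=4) replaces the equation Strain = -4 if Load >= 0 else 5 with the constant Strain = 4.
Creep = 6 if Strain >= -1 else 0  [with Strain=4]  = 6
Life = Creep^2 + Strain  [with Creep=6, Strain=4]  = 40

40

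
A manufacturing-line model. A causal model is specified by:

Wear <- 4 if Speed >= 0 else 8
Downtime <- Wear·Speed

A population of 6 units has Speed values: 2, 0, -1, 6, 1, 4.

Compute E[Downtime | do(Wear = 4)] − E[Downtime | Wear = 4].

-2.4

do(Wear=4) breaks Wear's dependence on Speed. With Wear=4 fixed, Downtime across the units is 8, 0, -4, 24, 4, 16, mean 8.
E[Downtime|Wear=4] averages over only the 5 units with Wear=4 (Speed = 2, 0, 6, 1, 4): Downtime = 8, 0, 24, 4, 16, mean 10.4.
Difference = 8 − 10.4 = -2.4.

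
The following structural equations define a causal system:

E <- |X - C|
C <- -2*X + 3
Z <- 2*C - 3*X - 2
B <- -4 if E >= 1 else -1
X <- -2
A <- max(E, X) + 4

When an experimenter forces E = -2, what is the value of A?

2

The intervention breaks the incoming arrows to E: E <- |X - C| no longer applies, and E = -2.
A = max(E, X) + 4  [with E=-2, X=-2]  = 2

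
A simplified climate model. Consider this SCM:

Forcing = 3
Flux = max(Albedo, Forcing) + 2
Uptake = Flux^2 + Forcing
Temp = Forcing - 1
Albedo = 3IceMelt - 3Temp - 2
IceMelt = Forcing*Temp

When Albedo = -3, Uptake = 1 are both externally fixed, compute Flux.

5

Setting Albedo = -3, Uptake = 1 by intervention discards those variables' equations.
Flux = max(Albedo, Forcing) + 2  [with Albedo=-3, Forcing=3]  = 5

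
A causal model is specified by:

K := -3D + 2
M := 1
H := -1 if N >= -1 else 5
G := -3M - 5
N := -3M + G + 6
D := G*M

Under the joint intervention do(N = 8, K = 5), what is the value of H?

The joint intervention fixes N = 8, K = 5, removing each variable's own equation.
H = -1 if N >= -1 else 5  [with N=8]  = -1

-1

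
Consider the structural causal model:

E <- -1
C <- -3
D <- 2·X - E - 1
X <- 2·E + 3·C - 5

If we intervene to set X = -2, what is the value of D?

The intervention breaks the incoming arrows to X: X <- 2·E + 3·C - 5 no longer applies, and X = -2.
D = 2·X - E - 1  [with X=-2, E=-1]  = -4

-4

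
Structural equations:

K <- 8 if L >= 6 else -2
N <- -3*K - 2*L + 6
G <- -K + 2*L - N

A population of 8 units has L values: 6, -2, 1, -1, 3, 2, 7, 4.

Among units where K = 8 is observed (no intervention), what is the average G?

Conditioning on K=8 selects the 2 unit(s) with L ∈ {6, 7}. Their G values: 34, 38. Mean = 36.

36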